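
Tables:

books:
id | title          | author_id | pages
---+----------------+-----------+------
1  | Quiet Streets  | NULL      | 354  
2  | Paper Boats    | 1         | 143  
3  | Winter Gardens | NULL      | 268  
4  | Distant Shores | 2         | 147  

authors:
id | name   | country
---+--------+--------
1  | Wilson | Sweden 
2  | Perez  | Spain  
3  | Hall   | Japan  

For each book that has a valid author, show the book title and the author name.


INNER JOIN keeps only books rows whose author_id matches an id in authors. Walk through each book:
  - book 1 (Quiet Streets): author_id=NULL, no match -> dropped
  - book 2 (Paper Boats): author_id=1 -> matches Wilson
  - book 3 (Winter Gardens): author_id=NULL, no match -> dropped
  - book 4 (Distant Shores): author_id=2 -> matches Perez
So 2 of 4 rows are dropped.

SQL:
SELECT a.title, b.name AS author
FROM books a
INNER JOIN authors b ON a.author_id = b.id

Result:
title          | author
---------------+-------
Paper Boats    | Wilson
Distant Shores | Perez 


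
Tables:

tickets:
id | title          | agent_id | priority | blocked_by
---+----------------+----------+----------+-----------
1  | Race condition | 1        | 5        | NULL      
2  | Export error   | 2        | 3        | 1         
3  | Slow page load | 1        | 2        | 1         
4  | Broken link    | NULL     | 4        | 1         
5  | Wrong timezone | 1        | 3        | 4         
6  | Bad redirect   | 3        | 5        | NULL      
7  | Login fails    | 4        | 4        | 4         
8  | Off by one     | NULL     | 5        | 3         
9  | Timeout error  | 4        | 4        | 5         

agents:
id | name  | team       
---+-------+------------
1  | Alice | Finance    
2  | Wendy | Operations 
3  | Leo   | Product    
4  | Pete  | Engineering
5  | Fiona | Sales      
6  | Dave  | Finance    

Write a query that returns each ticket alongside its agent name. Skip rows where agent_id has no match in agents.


INNER JOIN keeps only tickets rows whose agent_id matches an id in agents. Walk through each ticket:
  - ticket 1 (Race condition): agent_id=1 -> matches Alice
  - ticket 2 (Export error): agent_id=2 -> matches Wendy
  - ticket 3 (Slow page load): agent_id=1 -> matches Alice
  - ticket 4 (Broken link): agent_id=NULL, no match -> dropped
  - ticket 5 (Wrong timezone): agent_id=1 -> matches Alice
  - ticket 6 (Bad redirect): agent_id=3 -> matches Leo
  - ticket 7 (Login fails): agent_id=4 -> matches Pete
  - ticket 8 (Off by one): agent_id=NULL, no match -> dropped
  - ticket 9 (Timeout error): agent_id=4 -> matches Pete
So 2 of 9 rows are dropped.

SQL:
SELECT a.title, b.name AS agent
FROM tickets a
INNER JOIN agents b ON a.agent_id = b.id

Result:
title          | agent
---------------+------
Race condition | Alice
Export error   | Wendy
Slow page load | Alice
Wrong timezone | Alice
Bad redirect   | Leo  
Login fails    | Pete 
Timeout error  | Pete 


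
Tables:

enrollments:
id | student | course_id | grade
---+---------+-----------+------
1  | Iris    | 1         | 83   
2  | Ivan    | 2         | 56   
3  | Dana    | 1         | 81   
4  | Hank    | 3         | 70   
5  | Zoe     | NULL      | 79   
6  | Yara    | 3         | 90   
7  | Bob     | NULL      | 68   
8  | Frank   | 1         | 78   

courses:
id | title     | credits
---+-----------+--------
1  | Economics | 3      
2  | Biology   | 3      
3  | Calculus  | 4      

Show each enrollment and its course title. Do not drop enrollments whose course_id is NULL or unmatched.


LEFT JOIN keeps every row from enrollments (the left table); where course_id has no match in courses, the course columns become NULL. Walk through each enrollment:
  - enrollment 1 (Iris): course_id=1 -> matches Economics
  - enrollment 2 (Ivan): course_id=2 -> matches Biology
  - enrollment 3 (Dana): course_id=1 -> matches Economics
  - enrollment 4 (Hank): course_id=3 -> matches Calculus
  - enrollment 5 (Zoe): course_id=NULL, no match -> kept with NULL
  - enrollment 6 (Yara): course_id=3 -> matches Calculus
  - enrollment 7 (Bob): course_id=NULL, no match -> kept with NULL
  - enrollment 8 (Frank): course_id=1 -> matches Economics
All 8 rows appear; 2 have NULL course.

SQL:
SELECT a.student, b.title AS course
FROM enrollments a
LEFT JOIN courses b ON a.course_id = b.id

Result:
student | course   
--------+----------
Iris    | Economics
Ivan    | Biology  
Dana    | Economics
Hank    | Calculus 
Zoe     | NULL     
Yara    | Calculus 
Bob     | NULL     
Frank   | Economics


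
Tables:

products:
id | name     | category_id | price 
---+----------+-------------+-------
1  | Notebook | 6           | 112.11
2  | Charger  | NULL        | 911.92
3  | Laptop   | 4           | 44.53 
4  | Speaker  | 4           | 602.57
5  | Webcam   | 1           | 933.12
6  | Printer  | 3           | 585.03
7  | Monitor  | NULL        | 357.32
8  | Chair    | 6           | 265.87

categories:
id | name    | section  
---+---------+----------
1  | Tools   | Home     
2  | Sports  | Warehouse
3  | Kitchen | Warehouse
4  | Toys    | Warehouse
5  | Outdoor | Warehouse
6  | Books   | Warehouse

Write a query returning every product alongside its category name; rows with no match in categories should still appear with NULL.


LEFT JOIN keeps every row from products (the left table); where category_id has no match in categories, the category columns become NULL. Walk through each product:
  - product 1 (Notebook): category_id=6 -> matches Books
  - product 2 (Charger): category_id=NULL, no match -> kept with NULL
  - product 3 (Laptop): category_id=4 -> matches Toys
  - product 4 (Speaker): category_id=4 -> matches Toys
  - product 5 (Webcam): category_id=1 -> matches Tools
  - product 6 (Printer): category_id=3 -> matches Kitchen
  - product 7 (Monitor): category_id=NULL, no match -> kept with NULL
  - product 8 (Chair): category_id=6 -> matches Books
All 8 rows appear; 2 have NULL category.

SQL:
SELECT a.name, b.name AS category
FROM products a
LEFT JOIN categories b ON a.category_id = b.id

Result:
name     | category
---------+---------
Notebook | Books   
Charger  | NULL    
Laptop   | Toys    
Speaker  | Toys    
Webcam   | Tools   
Printer  | Kitchen 
Monitor  | NULL    
Chair    | Books   


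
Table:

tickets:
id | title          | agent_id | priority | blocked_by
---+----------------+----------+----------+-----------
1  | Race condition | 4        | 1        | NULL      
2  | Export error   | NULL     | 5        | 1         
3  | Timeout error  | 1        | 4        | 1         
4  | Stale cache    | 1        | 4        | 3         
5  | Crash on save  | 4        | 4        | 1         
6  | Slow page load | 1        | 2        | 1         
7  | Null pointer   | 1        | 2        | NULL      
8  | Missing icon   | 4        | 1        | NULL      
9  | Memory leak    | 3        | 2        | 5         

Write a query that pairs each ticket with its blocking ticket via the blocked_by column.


This is a self-join: tickets is joined to a second copy of itself, matching each row's blocked_by to another row's id. Use LEFT JOIN so rows with blocked_by=NULL are kept.
  - ticket 1 (Race condition): blocked_by=NULL -> NULL
  - ticket 2 (Export error): blocked_by=1 -> Race condition
  - ticket 3 (Timeout error): blocked_by=1 -> Race condition
  - ticket 4 (Stale cache): blocked_by=3 -> Timeout error
  - ticket 5 (Crash on save): blocked_by=1 -> Race condition
  - ticket 6 (Slow page load): blocked_by=1 -> Race condition
  - ticket 7 (Null pointer): blocked_by=NULL -> NULL
  - ticket 8 (Missing icon): blocked_by=NULL -> NULL
  - ticket 9 (Memory leak): blocked_by=5 -> Crash on save

SQL:
SELECT a.title AS item, b.title AS blocked_by
FROM tickets a
LEFT JOIN tickets b ON a.blocked_by = b.id

Result:
item           | blocked_by    
---------------+---------------
Race condition | NULL          
Export error   | Race condition
Timeout error  | Race condition
Stale cache    | Timeout error 
Crash on save  | Race condition
Slow page load | Race condition
Null pointer   | NULL          
Missing icon   | NULL          
Memory leak    | Crash on save 


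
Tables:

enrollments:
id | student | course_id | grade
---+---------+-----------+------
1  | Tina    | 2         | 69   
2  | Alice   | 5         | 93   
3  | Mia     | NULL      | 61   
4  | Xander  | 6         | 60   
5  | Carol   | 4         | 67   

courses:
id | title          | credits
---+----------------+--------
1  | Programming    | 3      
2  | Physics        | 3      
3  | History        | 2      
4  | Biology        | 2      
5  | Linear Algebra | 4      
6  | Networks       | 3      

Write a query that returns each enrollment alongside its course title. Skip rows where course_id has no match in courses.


INNER JOIN keeps only enrollments rows whose course_id matches an id in courses. Walk through each enrollment:
  - enrollment 1 (Tina): course_id=2 -> matches Physics
  - enrollment 2 (Alice): course_id=5 -> matches Linear Algebra
  - enrollment 3 (Mia): course_id=NULL, no match -> dropped
  - enrollment 4 (Xander): course_id=6 -> matches Networks
  - enrollment 5 (Carol): course_id=4 -> matches Biology
So 1 of 5 rows is dropped.

SQL:
SELECT a.student, b.title AS course
FROM enrollments a
INNER JOIN courses b ON a.course_id = b.id

Result:
student | course        
--------+---------------
Tina    | Physics       
Alice   | Linear Algebra
Xander  | Networks      
Carol   | Biology       


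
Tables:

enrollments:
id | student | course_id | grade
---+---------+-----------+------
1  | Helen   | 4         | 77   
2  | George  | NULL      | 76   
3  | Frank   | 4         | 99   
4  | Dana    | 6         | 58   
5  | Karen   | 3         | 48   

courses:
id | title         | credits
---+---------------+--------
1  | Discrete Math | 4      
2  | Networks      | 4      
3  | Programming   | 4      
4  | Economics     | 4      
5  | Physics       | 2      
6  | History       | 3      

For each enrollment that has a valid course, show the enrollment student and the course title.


INNER JOIN keeps only enrollments rows whose course_id matches an id in courses. Walk through each enrollment:
  - enrollment 1 (Helen): course_id=4 -> matches Economics
  - enrollment 2 (George): course_id=NULL, no match -> dropped
  - enrollment 3 (Frank): course_id=4 -> matches Economics
  - enrollment 4 (Dana): course_id=6 -> matches History
  - enrollment 5 (Karen): course_id=3 -> matches Programming
So 1 of 5 rows is dropped.

SQL:
SELECT a.student, b.title AS course
FROM enrollments a
INNER JOIN courses b ON a.course_id = b.id

Result:
student | course     
--------+------------
Helen   | Economics  
Frank   | Economics  
Dana    | History    
Karen   | Programming


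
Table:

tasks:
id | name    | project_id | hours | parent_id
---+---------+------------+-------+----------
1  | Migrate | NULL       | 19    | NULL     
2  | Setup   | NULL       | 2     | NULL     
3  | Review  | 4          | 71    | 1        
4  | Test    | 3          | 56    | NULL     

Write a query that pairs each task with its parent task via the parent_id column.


This is a self-join: tasks is joined to a second copy of itself, matching each row's parent_id to another row's id. Use LEFT JOIN so rows with parent_id=NULL are kept.
  - task 1 (Migrate): parent_id=NULL -> NULL
  - task 2 (Setup): parent_id=NULL -> NULL
  - task 3 (Review): parent_id=1 -> Migrate
  - task 4 (Test): parent_id=NULL -> NULL

SQL:
SELECT a.name AS item, b.name AS parent
FROM tasks a
LEFT JOIN tasks b ON a.parent_id = b.id

Result:
item    | parent 
--------+--------
Migrate | NULL   
Setup   | NULL   
Review  | Migrate
Test    | NULL   


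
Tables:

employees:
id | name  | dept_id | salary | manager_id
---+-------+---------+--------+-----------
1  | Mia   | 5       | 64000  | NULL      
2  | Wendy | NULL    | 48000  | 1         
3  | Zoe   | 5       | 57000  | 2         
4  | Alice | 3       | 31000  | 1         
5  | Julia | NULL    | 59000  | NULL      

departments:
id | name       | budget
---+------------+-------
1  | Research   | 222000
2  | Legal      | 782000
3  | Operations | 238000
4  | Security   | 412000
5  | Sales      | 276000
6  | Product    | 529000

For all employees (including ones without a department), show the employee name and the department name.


LEFT JOIN keeps every row from employees (the left table); where dept_id has no match in departments, the department columns become NULL. Walk through each employee:
  - employee 1 (Mia): dept_id=5 -> matches Sales
  - employee 2 (Wendy): dept_id=NULL, no match -> kept with NULL
  - employee 3 (Zoe): dept_id=5 -> matches Sales
  - employee 4 (Alice): dept_id=3 -> matches Operations
  - employee 5 (Julia): dept_id=NULL, no match -> kept with NULL
All 5 rows appear; 2 have NULL department.

SQL:
SELECT a.name, b.name AS department
FROM employees a
LEFT JOIN departments b ON a.dept_id = b.id

Result:
name  | department
------+-----------
Mia   | Sales     
Wendy | NULL      
Zoe   | Sales     
Alice | Operations
Julia | NULL      


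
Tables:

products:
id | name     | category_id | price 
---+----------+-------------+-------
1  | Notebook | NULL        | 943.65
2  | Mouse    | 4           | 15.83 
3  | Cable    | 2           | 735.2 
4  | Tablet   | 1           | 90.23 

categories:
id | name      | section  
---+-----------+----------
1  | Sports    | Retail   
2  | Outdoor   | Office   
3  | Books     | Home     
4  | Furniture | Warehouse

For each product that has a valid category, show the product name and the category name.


INNER JOIN keeps only products rows whose category_id matches an id in categories. Walk through each product:
  - product 1 (Notebook): category_id=NULL, no match -> dropped
  - product 2 (Mouse): category_id=4 -> matches Furniture
  - product 3 (Cable): category_id=2 -> matches Outdoor
  - product 4 (Tablet): category_id=1 -> matches Sports
So 1 of 4 rows is dropped.

SQL:
SELECT a.name, b.name AS category
FROM products a
INNER JOIN categories b ON a.category_id = b.id

Result:
name   | category 
-------+----------
Mouse  | Furniture
Cable  | Outdoor  
Tablet | Sports   


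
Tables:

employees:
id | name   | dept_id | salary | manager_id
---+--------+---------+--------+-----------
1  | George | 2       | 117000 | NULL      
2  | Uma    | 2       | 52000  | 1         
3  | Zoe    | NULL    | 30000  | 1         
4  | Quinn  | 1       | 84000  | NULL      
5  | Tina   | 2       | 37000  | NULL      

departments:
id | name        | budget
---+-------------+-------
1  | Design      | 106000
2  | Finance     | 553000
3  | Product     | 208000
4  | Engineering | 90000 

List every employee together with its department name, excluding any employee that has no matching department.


INNER JOIN keeps only employees rows whose dept_id matches an id in departments. Walk through each employee:
  - employee 1 (George): dept_id=2 -> matches Finance
  - employee 2 (Uma): dept_id=2 -> matches Finance
  - employee 3 (Zoe): dept_id=NULL, no match -> dropped
  - employee 4 (Quinn): dept_id=1 -> matches Design
  - employee 5 (Tina): dept_id=2 -> matches Finance
So 1 of 5 rows is dropped.

SQL:
SELECT a.name, b.name AS department
FROM employees a
INNER JOIN departments b ON a.dept_id = b.id

Result:
name   | department
-------+-----------
George | Finance   
Uma    | Finance   
Quinn  | Design    
Tina   | Finance   


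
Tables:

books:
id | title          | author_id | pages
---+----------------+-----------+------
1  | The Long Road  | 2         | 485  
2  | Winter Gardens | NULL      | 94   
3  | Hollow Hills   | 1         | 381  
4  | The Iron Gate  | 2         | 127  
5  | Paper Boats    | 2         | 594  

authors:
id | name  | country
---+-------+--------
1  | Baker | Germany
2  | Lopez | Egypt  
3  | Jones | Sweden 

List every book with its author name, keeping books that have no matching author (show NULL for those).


LEFT JOIN keeps every row from books (the left table); where author_id has no match in authors, the author columns become NULL. Walk through each book:
  - book 1 (The Long Road): author_id=2 -> matches Lopez
  - book 2 (Winter Gardens): author_id=NULL, no match -> kept with NULL
  - book 3 (Hollow Hills): author_id=1 -> matches Baker
  - book 4 (The Iron Gate): author_id=2 -> matches Lopez
  - book 5 (Paper Boats): author_id=2 -> matches Lopez
All 5 rows appear; 1 has NULL author.

SQL:
SELECT a.title, b.name AS author
FROM books a
LEFT JOIN authors b ON a.author_id = b.id

Result:
title          | author
---------------+-------
The Long Road  | Lopez 
Winter Gardens | NULL  
Hollow Hills   | Baker 
The Iron Gate  | Lopez 
Paper Boats    | Lopez 


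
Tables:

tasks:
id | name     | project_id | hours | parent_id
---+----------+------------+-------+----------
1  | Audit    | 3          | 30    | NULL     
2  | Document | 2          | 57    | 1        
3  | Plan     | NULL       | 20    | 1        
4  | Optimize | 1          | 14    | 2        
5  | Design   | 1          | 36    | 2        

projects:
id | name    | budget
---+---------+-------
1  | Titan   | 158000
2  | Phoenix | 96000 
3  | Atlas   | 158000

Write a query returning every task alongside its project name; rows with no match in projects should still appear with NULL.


LEFT JOIN keeps every row from tasks (the left table); where project_id has no match in projects, the project columns become NULL. Walk through each task:
  - task 1 (Audit): project_id=3 -> matches Atlas
  - task 2 (Document): project_id=2 -> matches Phoenix
  - task 3 (Plan): project_id=NULL, no match -> kept with NULL
  - task 4 (Optimize): project_id=1 -> matches Titan
  - task 5 (Design): project_id=1 -> matches Titan
All 5 rows appear; 1 has NULL project.

SQL:
SELECT a.name, b.name AS project
FROM tasks a
LEFT JOIN projects b ON a.project_id = b.id

Result:
name     | project
---------+--------
Audit    | Atlas  
Document | Phoenix
Plan     | NULL   
Optimize | Titan  
Design   | Titan  


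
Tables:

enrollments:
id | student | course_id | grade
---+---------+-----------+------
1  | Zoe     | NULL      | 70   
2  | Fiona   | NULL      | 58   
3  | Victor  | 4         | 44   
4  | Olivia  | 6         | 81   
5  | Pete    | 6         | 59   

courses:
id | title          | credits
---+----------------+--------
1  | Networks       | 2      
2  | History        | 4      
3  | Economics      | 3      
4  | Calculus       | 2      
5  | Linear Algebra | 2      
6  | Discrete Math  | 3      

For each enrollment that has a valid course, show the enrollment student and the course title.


INNER JOIN keeps only enrollments rows whose course_id matches an id in courses. Walk through each enrollment:
  - enrollment 1 (Zoe): course_id=NULL, no match -> dropped
  - enrollment 2 (Fiona): course_id=NULL, no match -> dropped
  - enrollment 3 (Victor): course_id=4 -> matches Calculus
  - enrollment 4 (Olivia): course_id=6 -> matches Discrete Math
  - enrollment 5 (Pete): course_id=6 -> matches Discrete Math
So 2 of 5 rows are dropped.

SQL:
SELECT a.student, b.title AS course
FROM enrollments a
INNER JOIN courses b ON a.course_id = b.id

Result:
student | course       
--------+--------------
Victor  | Calculus     
Olivia  | Discrete Math
Pete    | Discrete Math


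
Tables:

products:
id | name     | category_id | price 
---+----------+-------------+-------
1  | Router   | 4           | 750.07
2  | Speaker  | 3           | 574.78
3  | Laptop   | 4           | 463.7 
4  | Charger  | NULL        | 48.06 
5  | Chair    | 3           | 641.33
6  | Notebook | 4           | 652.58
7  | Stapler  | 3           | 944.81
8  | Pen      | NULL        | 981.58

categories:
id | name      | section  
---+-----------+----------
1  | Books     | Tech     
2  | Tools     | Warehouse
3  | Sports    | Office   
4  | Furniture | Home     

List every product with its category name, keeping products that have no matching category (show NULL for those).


LEFT JOIN keeps every row from products (the left table); where category_id has no match in categories, the category columns become NULL. Walk through each product:
  - product 1 (Router): category_id=4 -> matches Furniture
  - product 2 (Speaker): category_id=3 -> matches Sports
  - product 3 (Laptop): category_id=4 -> matches Furniture
  - product 4 (Charger): category_id=NULL, no match -> kept with NULL
  - product 5 (Chair): category_id=3 -> matches Sports
  - product 6 (Notebook): category_id=4 -> matches Furniture
  - product 7 (Stapler): category_id=3 -> matches Sports
  - product 8 (Pen): category_id=NULL, no match -> kept with NULL
All 8 rows appear; 2 have NULL category.

SQL:
SELECT a.name, b.name AS category
FROM products a
LEFT JOIN categories b ON a.category_id = b.id

Result:
name     | category 
---------+----------
Router   | Furniture
Speaker  | Sports   
Laptop   | Furniture
Charger  | NULL     
Chair    | Sports   
Notebook | Furniture
Stapler  | Sports   
Pen      | NULL     


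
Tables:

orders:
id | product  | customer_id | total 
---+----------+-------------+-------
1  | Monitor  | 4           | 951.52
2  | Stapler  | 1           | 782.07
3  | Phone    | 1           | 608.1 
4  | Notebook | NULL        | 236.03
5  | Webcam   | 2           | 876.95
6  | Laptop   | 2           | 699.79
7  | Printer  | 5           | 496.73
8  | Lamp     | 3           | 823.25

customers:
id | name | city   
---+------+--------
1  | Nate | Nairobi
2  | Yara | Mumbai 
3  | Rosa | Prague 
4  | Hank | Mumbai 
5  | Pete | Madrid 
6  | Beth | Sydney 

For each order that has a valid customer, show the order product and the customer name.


INNER JOIN keeps only orders rows whose customer_id matches an id in customers. Walk through each order:
  - order 1 (Monitor): customer_id=4 -> matches Hank
  - order 2 (Stapler): customer_id=1 -> matches Nate
  - order 3 (Phone): customer_id=1 -> matches Nate
  - order 4 (Notebook): customer_id=NULL, no match -> dropped
  - order 5 (Webcam): customer_id=2 -> matches Yara
  - order 6 (Laptop): customer_id=2 -> matches Yara
  - order 7 (Printer): customer_id=5 -> matches Pete
  - order 8 (Lamp): customer_id=3 -> matches Rosa
So 1 of 8 rows is dropped.

SQL:
SELECT a.product, b.name AS customer
FROM orders a
INNER JOIN customers b ON a.customer_id = b.id

Result:
product | customer
--------+---------
Monitor | Hank    
Stapler | Nate    
Phone   | Nate    
Webcam  | Yara    
Laptop  | Yara    
Printer | Pete    
Lamp    | Rosa    


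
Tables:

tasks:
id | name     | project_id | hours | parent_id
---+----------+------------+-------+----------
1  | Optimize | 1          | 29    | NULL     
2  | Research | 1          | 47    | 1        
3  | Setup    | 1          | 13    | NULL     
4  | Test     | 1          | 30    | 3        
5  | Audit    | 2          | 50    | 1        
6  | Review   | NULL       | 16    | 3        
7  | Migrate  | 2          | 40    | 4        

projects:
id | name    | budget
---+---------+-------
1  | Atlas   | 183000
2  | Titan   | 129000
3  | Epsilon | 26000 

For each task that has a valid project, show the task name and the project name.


INNER JOIN keeps only tasks rows whose project_id matches an id in projects. Walk through each task:
  - task 1 (Optimize): project_id=1 -> matches Atlas
  - task 2 (Research): project_id=1 -> matches Atlas
  - task 3 (Setup): project_id=1 -> matches Atlas
  - task 4 (Test): project_id=1 -> matches Atlas
  - task 5 (Audit): project_id=2 -> matches Titan
  - task 6 (Review): project_id=NULL, no match -> dropped
  - task 7 (Migrate): project_id=2 -> matches Titan
So 1 of 7 rows is dropped.

SQL:
SELECT a.name, b.name AS project
FROM tasks a
INNER JOIN projects b ON a.project_id = b.id

Result:
name     | project
---------+--------
Optimize | Atlas  
Research | Atlas  
Setup    | Atlas  
Test     | Atlas  
Audit    | Titan  
Migrate  | Titan  


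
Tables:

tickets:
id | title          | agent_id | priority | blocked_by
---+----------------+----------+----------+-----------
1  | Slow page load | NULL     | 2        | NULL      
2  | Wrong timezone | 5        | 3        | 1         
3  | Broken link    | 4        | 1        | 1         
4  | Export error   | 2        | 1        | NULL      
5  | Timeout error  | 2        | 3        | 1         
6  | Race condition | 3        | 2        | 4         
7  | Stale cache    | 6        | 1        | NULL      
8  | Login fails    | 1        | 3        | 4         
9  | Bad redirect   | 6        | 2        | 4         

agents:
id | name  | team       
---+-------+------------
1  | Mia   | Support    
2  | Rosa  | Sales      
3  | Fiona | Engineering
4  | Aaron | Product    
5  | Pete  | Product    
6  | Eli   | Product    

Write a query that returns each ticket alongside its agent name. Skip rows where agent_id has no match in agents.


INNER JOIN keeps only tickets rows whose agent_id matches an id in agents. Walk through each ticket:
  - ticket 1 (Slow page load): agent_id=NULL, no match -> dropped
  - ticket 2 (Wrong timezone): agent_id=5 -> matches Pete
  - ticket 3 (Broken link): agent_id=4 -> matches Aaron
  - ticket 4 (Export error): agent_id=2 -> matches Rosa
  - ticket 5 (Timeout error): agent_id=2 -> matches Rosa
  - ticket 6 (Race condition): agent_id=3 -> matches Fiona
  - ticket 7 (Stale cache): agent_id=6 -> matches Eli
  - ticket 8 (Login fails): agent_id=1 -> matches Mia
  - ticket 9 (Bad redirect): agent_id=6 -> matches Eli
So 1 of 9 rows is dropped.

SQL:
SELECT a.title, b.name AS agent
FROM tickets a
INNER JOIN agents b ON a.agent_id = b.id

Result:
title          | agent
---------------+------
Wrong timezone | Pete 
Broken link    | Aaron
Export error   | Rosa 
Timeout error  | Rosa 
Race condition | Fiona
Stale cache    | Eli  
Login fails    | Mia  
Bad redirect   | Eli  


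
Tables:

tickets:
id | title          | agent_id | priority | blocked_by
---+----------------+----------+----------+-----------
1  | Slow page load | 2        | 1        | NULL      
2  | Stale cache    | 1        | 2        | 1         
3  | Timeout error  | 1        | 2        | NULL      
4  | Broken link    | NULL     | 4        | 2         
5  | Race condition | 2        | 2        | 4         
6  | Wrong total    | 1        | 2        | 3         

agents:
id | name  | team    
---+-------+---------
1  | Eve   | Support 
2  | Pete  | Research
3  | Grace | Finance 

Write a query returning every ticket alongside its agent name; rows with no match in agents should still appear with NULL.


LEFT JOIN keeps every row from tickets (the left table); where agent_id has no match in agents, the agent columns become NULL. Walk through each ticket:
  - ticket 1 (Slow page load): agent_id=2 -> matches Pete
  - ticket 2 (Stale cache): agent_id=1 -> matches Eve
  - ticket 3 (Timeout error): agent_id=1 -> matches Eve
  - ticket 4 (Broken link): agent_id=NULL, no match -> kept with NULL
  - ticket 5 (Race condition): agent_id=2 -> matches Pete
  - ticket 6 (Wrong total): agent_id=1 -> matches Eve
All 6 rows appear; 1 has NULL agent.

SQL:
SELECT a.title, b.name AS agent
FROM tickets a
LEFT JOIN agents b ON a.agent_id = b.id

Result:
title          | agent
---------------+------
Slow page load | Pete 
Stale cache    | Eve  
Timeout error  | Eve  
Broken link    | NULL 
Race condition | Pete 
Wrong total    | Eve  


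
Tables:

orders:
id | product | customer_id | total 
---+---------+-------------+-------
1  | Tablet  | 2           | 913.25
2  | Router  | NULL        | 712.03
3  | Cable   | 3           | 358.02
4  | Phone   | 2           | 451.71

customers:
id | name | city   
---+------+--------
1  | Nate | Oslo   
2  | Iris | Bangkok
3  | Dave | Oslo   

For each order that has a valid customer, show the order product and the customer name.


INNER JOIN keeps only orders rows whose customer_id matches an id in customers. Walk through each order:
  - order 1 (Tablet): customer_id=2 -> matches Iris
  - order 2 (Router): customer_id=NULL, no match -> dropped
  - order 3 (Cable): customer_id=3 -> matches Dave
  - order 4 (Phone): customer_id=2 -> matches Iris
So 1 of 4 rows is dropped.

SQL:
SELECT a.product, b.name AS customer
FROM orders a
INNER JOIN customers b ON a.customer_id = b.id

Result:
product | customer
--------+---------
Tablet  | Iris    
Cable   | Dave    
Phone   | Iris    


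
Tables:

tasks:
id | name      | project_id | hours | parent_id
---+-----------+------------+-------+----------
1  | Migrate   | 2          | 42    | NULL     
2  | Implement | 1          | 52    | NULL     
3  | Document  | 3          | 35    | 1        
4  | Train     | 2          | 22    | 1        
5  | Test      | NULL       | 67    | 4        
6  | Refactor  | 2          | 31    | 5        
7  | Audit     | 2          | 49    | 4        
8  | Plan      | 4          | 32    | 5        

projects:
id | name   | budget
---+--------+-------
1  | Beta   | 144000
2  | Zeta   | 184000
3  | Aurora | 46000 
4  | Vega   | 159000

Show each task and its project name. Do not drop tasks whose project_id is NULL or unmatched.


LEFT JOIN keeps every row from tasks (the left table); where project_id has no match in projects, the project columns become NULL. Walk through each task:
  - task 1 (Migrate): project_id=2 -> matches Zeta
  - task 2 (Implement): project_id=1 -> matches Beta
  - task 3 (Document): project_id=3 -> matches Aurora
  - task 4 (Train): project_id=2 -> matches Zeta
  - task 5 (Test): project_id=NULL, no match -> kept with NULL
  - task 6 (Refactor): project_id=2 -> matches Zeta
  - task 7 (Audit): project_id=2 -> matches Zeta
  - task 8 (Plan): project_id=4 -> matches Vega
All 8 rows appear; 1 has NULL project.

SQL:
SELECT a.name, b.name AS project
FROM tasks a
LEFT JOIN projects b ON a.project_id = b.id

Result:
name      | project
----------+--------
Migrate   | Zeta   
Implement | Beta   
Document  | Aurora 
Train     | Zeta   
Test      | NULL   
Refactor  | Zeta   
Audit     | Zeta   
Plan      | Vega   


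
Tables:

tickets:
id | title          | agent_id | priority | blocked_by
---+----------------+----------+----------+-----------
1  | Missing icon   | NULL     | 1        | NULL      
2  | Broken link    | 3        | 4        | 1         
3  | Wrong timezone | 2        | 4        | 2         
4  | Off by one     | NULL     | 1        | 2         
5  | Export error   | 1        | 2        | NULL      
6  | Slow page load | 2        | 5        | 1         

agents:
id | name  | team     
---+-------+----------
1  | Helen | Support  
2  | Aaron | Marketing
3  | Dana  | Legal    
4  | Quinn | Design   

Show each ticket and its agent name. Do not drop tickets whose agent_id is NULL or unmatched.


LEFT JOIN keeps every row from tickets (the left table); where agent_id has no match in agents, the agent columns become NULL. Walk through each ticket:
  - ticket 1 (Missing icon): agent_id=NULL, no match -> kept with NULL
  - ticket 2 (Broken link): agent_id=3 -> matches Dana
  - ticket 3 (Wrong timezone): agent_id=2 -> matches Aaron
  - ticket 4 (Off by one): agent_id=NULL, no match -> kept with NULL
  - ticket 5 (Export error): agent_id=1 -> matches Helen
  - ticket 6 (Slow page load): agent_id=2 -> matches Aaron
All 6 rows appear; 2 have NULL agent.

SQL:
SELECT a.title, b.name AS agent
FROM tickets a
LEFT JOIN agents b ON a.agent_id = b.id

Result:
title          | agent
---------------+------
Missing icon   | NULL 
Broken link    | Dana 
Wrong timezone | Aaron
Off by one     | NULL 
Export error   | Helen
Slow page load | Aaron


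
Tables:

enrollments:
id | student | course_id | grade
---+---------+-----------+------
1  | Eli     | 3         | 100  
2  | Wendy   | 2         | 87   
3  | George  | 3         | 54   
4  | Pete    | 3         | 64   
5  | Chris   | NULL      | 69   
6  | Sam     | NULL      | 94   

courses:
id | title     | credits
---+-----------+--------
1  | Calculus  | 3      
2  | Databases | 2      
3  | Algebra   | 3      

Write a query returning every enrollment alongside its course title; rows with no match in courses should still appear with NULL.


LEFT JOIN keeps every row from enrollments (the left table); where course_id has no match in courses, the course columns become NULL. Walk through each enrollment:
  - enrollment 1 (Eli): course_id=3 -> matches Algebra
  - enrollment 2 (Wendy): course_id=2 -> matches Databases
  - enrollment 3 (George): course_id=3 -> matches Algebra
  - enrollment 4 (Pete): course_id=3 -> matches Algebra
  - enrollment 5 (Chris): course_id=NULL, no match -> kept with NULL
  - enrollment 6 (Sam): course_id=NULL, no match -> kept with NULL
All 6 rows appear; 2 have NULL course.

SQL:
SELECT a.student, b.title AS course
FROM enrollments a
LEFT JOIN courses b ON a.course_id = b.id

Result:
student | course   
--------+----------
Eli     | Algebra  
Wendy   | Databases
George  | Algebra  
Pete    | Algebra  
Chris   | NULL     
Sam     | NULL     


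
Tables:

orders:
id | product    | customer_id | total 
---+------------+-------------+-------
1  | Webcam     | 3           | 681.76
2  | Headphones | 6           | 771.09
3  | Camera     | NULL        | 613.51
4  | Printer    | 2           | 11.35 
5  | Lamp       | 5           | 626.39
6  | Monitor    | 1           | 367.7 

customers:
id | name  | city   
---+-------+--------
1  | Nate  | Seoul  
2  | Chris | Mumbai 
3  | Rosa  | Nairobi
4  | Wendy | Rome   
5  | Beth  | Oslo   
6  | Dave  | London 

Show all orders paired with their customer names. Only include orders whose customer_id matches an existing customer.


INNER JOIN keeps only orders rows whose customer_id matches an id in customers. Walk through each order:
  - order 1 (Webcam): customer_id=3 -> matches Rosa
  - order 2 (Headphones): customer_id=6 -> matches Dave
  - order 3 (Camera): customer_id=NULL, no match -> dropped
  - order 4 (Printer): customer_id=2 -> matches Chris
  - order 5 (Lamp): customer_id=5 -> matches Beth
  - order 6 (Monitor): customer_id=1 -> matches Nate
So 1 of 6 rows is dropped.

SQL:
SELECT a.product, b.name AS customer
FROM orders a
INNER JOIN customers b ON a.customer_id = b.id

Result:
product    | customer
-----------+---------
Webcam     | Rosa    
Headphones | Dave    
Printer    | Chris   
Lamp       | Beth    
Monitor    | Nate    


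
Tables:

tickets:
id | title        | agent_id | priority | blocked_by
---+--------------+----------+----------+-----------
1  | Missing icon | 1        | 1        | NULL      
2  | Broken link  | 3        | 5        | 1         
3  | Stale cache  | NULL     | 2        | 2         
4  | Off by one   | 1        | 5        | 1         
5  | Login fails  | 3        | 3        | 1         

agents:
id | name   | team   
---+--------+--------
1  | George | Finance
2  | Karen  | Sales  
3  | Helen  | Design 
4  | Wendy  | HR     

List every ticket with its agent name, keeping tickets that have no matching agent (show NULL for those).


LEFT JOIN keeps every row from tickets (the left table); where agent_id has no match in agents, the agent columns become NULL. Walk through each ticket:
  - ticket 1 (Missing icon): agent_id=1 -> matches George
  - ticket 2 (Broken link): agent_id=3 -> matches Helen
  - ticket 3 (Stale cache): agent_id=NULL, no match -> kept with NULL
  - ticket 4 (Off by one): agent_id=1 -> matches George
  - ticket 5 (Login fails): agent_id=3 -> matches Helen
All 5 rows appear; 1 has NULL agent.

SQL:
SELECT a.title, b.name AS agent
FROM tickets a
LEFT JOIN agents b ON a.agent_id = b.id

Result:
title        | agent 
-------------+-------
Missing icon | George
Broken link  | Helen 
Stale cache  | NULL  
Off by one   | George
Login fails  | Helen 


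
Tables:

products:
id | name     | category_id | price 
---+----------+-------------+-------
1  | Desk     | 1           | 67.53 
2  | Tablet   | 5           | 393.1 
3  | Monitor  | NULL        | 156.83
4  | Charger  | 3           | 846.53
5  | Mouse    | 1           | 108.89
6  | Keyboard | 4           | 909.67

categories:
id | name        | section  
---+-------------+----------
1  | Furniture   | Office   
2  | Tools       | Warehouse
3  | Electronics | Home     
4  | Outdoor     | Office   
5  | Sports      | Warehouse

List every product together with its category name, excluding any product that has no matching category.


INNER JOIN keeps only products rows whose category_id matches an id in categories. Walk through each product:
  - product 1 (Desk): category_id=1 -> matches Furniture
  - product 2 (Tablet): category_id=5 -> matches Sports
  - product 3 (Monitor): category_id=NULL, no match -> dropped
  - product 4 (Charger): category_id=3 -> matches Electronics
  - product 5 (Mouse): category_id=1 -> matches Furniture
  - product 6 (Keyboard): category_id=4 -> matches Outdoor
So 1 of 6 rows is dropped.

SQL:
SELECT a.name, b.name AS category
FROM products a
INNER JOIN categories b ON a.category_id = b.id

Result:
name     | category   
---------+------------
Desk     | Furniture  
Tablet   | Sports     
Charger  | Electronics
Mouse    | Furniture  
Keyboard | Outdoor    


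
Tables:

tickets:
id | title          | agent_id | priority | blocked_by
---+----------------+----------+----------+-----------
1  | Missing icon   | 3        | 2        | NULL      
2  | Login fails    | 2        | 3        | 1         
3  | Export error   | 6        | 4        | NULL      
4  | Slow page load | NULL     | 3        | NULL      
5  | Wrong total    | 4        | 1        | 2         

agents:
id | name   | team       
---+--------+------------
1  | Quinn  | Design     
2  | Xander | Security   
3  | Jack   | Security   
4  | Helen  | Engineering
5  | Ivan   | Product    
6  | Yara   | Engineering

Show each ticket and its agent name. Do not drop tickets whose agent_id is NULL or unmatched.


LEFT JOIN keeps every row from tickets (the left table); where agent_id has no match in agents, the agent columns become NULL. Walk through each ticket:
  - ticket 1 (Missing icon): agent_id=3 -> matches Jack
  - ticket 2 (Login fails): agent_id=2 -> matches Xander
  - ticket 3 (Export error): agent_id=6 -> matches Yara
  - ticket 4 (Slow page load): agent_id=NULL, no match -> kept with NULL
  - ticket 5 (Wrong total): agent_id=4 -> matches Helen
All 5 rows appear; 1 has NULL agent.

SQL:
SELECT a.title, b.name AS agent
FROM tickets a
LEFT JOIN agents b ON a.agent_id = b.id

Result:
title          | agent 
---------------+-------
Missing icon   | Jack  
Login fails    | Xander
Export error   | Yara  
Slow page load | NULL  
Wrong total    | Helen 


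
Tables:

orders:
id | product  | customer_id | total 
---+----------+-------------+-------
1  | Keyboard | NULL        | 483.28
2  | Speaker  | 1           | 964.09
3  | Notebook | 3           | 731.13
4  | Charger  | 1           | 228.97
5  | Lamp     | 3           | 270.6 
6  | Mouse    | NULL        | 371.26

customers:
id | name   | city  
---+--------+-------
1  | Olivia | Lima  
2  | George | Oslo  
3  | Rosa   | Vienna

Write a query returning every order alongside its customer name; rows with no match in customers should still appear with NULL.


LEFT JOIN keeps every row from orders (the left table); where customer_id has no match in customers, the customer columns become NULL. Walk through each order:
  - order 1 (Keyboard): customer_id=NULL, no match -> kept with NULL
  - order 2 (Speaker): customer_id=1 -> matches Olivia
  - order 3 (Notebook): customer_id=3 -> matches Rosa
  - order 4 (Charger): customer_id=1 -> matches Olivia
  - order 5 (Lamp): customer_id=3 -> matches Rosa
  - order 6 (Mouse): customer_id=NULL, no match -> kept with NULL
All 6 rows appear; 2 have NULL customer.

SQL:
SELECT a.product, b.name AS customer
FROM orders a
LEFT JOIN customers b ON a.customer_id = b.id

Result:
product  | customer
---------+---------
Keyboard | NULL    
Speaker  | Olivia  
Notebook | Rosa    
Charger  | Olivia  
Lamp     | Rosa    
Mouse    | NULL    


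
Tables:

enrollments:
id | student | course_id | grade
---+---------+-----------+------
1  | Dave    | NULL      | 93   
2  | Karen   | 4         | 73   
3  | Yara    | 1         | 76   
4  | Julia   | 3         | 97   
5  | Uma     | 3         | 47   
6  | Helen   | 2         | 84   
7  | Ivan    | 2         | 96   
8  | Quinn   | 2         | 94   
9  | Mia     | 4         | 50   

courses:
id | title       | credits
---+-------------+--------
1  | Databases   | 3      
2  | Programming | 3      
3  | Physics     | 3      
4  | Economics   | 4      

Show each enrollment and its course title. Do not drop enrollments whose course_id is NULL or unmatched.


LEFT JOIN keeps every row from enrollments (the left table); where course_id has no match in courses, the course columns become NULL. Walk through each enrollment:
  - enrollment 1 (Dave): course_id=NULL, no match -> kept with NULL
  - enrollment 2 (Karen): course_id=4 -> matches Economics
  - enrollment 3 (Yara): course_id=1 -> matches Databases
  - enrollment 4 (Julia): course_id=3 -> matches Physics
  - enrollment 5 (Uma): course_id=3 -> matches Physics
  - enrollment 6 (Helen): course_id=2 -> matches Programming
  - enrollment 7 (Ivan): course_id=2 -> matches Programming
  - enrollment 8 (Quinn): course_id=2 -> matches Programming
  - enrollment 9 (Mia): course_id=4 -> matches Economics
All 9 rows appear; 1 has NULL course.

SQL:
SELECT a.student, b.title AS course
FROM enrollments a
LEFT JOIN courses b ON a.course_id = b.id

Result:
student | course     
--------+------------
Dave    | NULL       
Karen   | Economics  
Yara    | Databases  
Julia   | Physics    
Uma     | Physics    
Helen   | Programming
Ivan    | Programming
Quinn   | Programming
Mia     | Economics  
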